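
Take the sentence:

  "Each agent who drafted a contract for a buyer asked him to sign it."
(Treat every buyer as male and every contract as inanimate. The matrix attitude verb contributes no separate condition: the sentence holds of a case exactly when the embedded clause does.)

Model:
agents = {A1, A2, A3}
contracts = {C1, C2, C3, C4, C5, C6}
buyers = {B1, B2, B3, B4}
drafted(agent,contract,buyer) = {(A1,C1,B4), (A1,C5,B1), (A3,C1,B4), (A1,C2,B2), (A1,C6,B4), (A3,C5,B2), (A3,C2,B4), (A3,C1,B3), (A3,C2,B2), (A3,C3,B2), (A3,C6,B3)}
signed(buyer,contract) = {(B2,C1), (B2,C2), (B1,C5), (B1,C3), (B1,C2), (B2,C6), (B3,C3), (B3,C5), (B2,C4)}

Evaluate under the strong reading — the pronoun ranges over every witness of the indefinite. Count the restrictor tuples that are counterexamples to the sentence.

8

"him" takes "a buyer" as antecedent and "it" takes "a contract"; both are donkey pronouns co-varying with the restrictor.
Strong reading: for every (a,c,b) with drafted(a,c,b), signed(b,c).
Restrictor triples: (A1,C1,B4)→signed(B4,C1) ✗  (A1,C2,B2)→signed(B2,C2) ✓  (A1,C5,B1)→signed(B1,C5) ✓  (A1,C6,B4)→signed(B4,C6) ✗  (A3,C1,B3)→signed(B3,C1) ✗  (A3,C1,B4)→signed(B4,C1) ✗  (A3,C2,B2)→signed(B2,C2) ✓  (A3,C2,B4)→signed(B4,C2) ✗  (A3,C3,B2)→signed(B2,C3) ✗  (A3,C5,B2)→signed(B2,C5) ✗  (A3,C6,B3)→signed(B3,C6) ✗
Counterexamples (restrictor triples failing the scope): 8.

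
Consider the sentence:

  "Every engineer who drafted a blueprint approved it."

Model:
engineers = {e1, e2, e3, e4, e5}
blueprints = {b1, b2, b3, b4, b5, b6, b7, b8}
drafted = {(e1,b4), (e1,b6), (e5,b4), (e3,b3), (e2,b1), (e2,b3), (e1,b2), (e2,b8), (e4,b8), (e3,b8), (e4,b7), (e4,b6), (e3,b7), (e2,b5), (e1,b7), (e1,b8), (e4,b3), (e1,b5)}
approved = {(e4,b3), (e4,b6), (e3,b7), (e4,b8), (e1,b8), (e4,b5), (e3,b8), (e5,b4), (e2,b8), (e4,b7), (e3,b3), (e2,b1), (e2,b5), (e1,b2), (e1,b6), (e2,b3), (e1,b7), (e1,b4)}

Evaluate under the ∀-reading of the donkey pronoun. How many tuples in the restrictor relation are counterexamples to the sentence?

"it" takes "a blueprint" as antecedent — a donkey pronoun bound across the clause boundary.
Strong reading: for every (e,b) with drafted(e,b), approved(e,b).
Restrictor pairs: (e1,b2) ✓  (e1,b4) ✓  (e1,b5) ✗  (e1,b6) ✓  (e1,b7) ✓  (e1,b8) ✓  (e2,b1) ✓  (e2,b3) ✓  (e2,b5) ✓  (e2,b8) ✓  (e3,b3) ✓  (e3,b7) ✓  (e3,b8) ✓  (e4,b3) ✓  (e4,b6) ✓  (e4,b7) ✓  (e4,b8) ✓  (e5,b4) ✓
Counterexamples (restrictor pairs failing the scope): 1.

1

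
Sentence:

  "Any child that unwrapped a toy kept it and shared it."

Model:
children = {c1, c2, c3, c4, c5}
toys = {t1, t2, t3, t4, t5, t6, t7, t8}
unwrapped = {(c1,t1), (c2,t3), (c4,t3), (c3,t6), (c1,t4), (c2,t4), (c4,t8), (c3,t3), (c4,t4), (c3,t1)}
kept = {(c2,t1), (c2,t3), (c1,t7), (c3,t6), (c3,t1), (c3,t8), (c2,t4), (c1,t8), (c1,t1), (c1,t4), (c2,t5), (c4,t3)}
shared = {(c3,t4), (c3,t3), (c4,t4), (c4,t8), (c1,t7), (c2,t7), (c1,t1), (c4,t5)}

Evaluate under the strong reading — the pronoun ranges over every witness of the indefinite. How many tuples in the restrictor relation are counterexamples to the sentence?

"it" takes "a toy" as antecedent — a donkey pronoun bound across the clause boundary.
Strong reading: for every (c,t) with unwrapped(c,t), kept(c,t) ∧ shared(c,t).
Restrictor pairs: (c1,t1) ✓  (c1,t4) ✗  (c2,t3) ✗  (c2,t4) ✗  (c3,t1) ✗  (c3,t3) ✗  (c3,t6) ✗  (c4,t3) ✗  (c4,t4) ✗  (c4,t8) ✗
Counterexamples (restrictor pairs failing the scope): 9.

9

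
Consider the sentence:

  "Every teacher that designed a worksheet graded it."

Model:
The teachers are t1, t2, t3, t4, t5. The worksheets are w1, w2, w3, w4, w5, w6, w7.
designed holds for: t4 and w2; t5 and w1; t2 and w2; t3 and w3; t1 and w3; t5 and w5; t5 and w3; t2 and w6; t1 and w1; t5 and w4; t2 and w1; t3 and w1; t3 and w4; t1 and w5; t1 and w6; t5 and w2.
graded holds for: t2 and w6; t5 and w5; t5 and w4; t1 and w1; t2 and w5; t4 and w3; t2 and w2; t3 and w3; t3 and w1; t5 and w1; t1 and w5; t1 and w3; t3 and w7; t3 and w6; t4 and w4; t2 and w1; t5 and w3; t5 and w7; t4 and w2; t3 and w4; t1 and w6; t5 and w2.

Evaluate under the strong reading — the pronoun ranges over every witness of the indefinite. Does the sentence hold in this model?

"it" takes "a worksheet" as antecedent — a donkey pronoun bound across the clause boundary.
Strong reading: for every (t,w) with designed(t,w), graded(t,w).
Restrictor pairs: (t1,w1) ✓  (t1,w3) ✓  (t1,w5) ✓  (t1,w6) ✓  (t2,w1) ✓  (t2,w2) ✓  (t2,w6) ✓  (t3,w1) ✓  (t3,w3) ✓  (t3,w4) ✓  (t4,w2) ✓  (t5,w1) ✓  (t5,w2) ✓  (t5,w3) ✓  (t5,w4) ✓  (t5,w5) ✓
Every restrictor pair satisfies the scope.

True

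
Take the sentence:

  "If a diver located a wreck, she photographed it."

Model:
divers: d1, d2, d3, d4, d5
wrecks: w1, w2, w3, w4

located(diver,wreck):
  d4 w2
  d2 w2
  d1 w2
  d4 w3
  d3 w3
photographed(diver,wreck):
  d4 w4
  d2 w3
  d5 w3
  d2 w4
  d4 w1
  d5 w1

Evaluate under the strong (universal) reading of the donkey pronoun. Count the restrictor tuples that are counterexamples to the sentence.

5

"it" takes "a wreck" as antecedent — a donkey pronoun bound across the clause boundary.
Strong reading: for every (d,w) with located(d,w), photographed(d,w).
Restrictor pairs: (d1,w2) ✗  (d2,w2) ✗  (d3,w3) ✗  (d4,w2) ✗  (d4,w3) ✗
Counterexamples (restrictor pairs failing the scope): 5.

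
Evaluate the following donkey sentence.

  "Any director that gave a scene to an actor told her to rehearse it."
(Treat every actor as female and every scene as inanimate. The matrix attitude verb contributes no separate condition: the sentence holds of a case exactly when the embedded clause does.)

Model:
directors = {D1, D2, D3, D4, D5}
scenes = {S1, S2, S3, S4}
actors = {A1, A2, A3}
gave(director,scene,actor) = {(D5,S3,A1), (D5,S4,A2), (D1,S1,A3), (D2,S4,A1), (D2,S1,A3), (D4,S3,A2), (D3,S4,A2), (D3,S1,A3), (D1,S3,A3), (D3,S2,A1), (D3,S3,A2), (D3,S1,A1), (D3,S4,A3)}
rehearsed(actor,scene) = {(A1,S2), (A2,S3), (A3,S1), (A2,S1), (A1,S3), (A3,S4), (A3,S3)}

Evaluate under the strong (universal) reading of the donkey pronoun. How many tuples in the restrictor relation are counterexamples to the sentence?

4

"her" takes "an actor" as antecedent and "it" takes "a scene"; both are donkey pronouns co-varying with the restrictor.
Strong reading: for every (d,s,a) with gave(d,s,a), rehearsed(a,s).
Restrictor triples: (D1,S1,A3)→rehearsed(A3,S1) ✓  (D1,S3,A3)→rehearsed(A3,S3) ✓  (D2,S1,A3)→rehearsed(A3,S1) ✓  (D2,S4,A1)→rehearsed(A1,S4) ✗  (D3,S1,A1)→rehearsed(A1,S1) ✗  (D3,S1,A3)→rehearsed(A3,S1) ✓  (D3,S2,A1)→rehearsed(A1,S2) ✓  (D3,S3,A2)→rehearsed(A2,S3) ✓  (D3,S4,A2)→rehearsed(A2,S4) ✗  (D3,S4,A3)→rehearsed(A3,S4) ✓  (D4,S3,A2)→rehearsed(A2,S3) ✓  (D5,S3,A1)→rehearsed(A1,S3) ✓  (D5,S4,A2)→rehearsed(A2,S4) ✗
Counterexamples (restrictor triples failing the scope): 4.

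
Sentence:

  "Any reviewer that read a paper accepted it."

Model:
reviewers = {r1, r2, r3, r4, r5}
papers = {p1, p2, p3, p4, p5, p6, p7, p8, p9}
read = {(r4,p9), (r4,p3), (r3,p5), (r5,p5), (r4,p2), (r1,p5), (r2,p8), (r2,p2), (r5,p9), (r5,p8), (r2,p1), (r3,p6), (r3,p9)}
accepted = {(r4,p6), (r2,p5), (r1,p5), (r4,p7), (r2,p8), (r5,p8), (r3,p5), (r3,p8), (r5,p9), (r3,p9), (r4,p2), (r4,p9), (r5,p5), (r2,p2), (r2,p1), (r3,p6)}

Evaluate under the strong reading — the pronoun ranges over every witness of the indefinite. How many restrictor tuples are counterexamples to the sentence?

1

"it" takes "a paper" as antecedent — a donkey pronoun bound across the clause boundary.
Strong reading: for every (r,p) with read(r,p), accepted(r,p).
Restrictor pairs: (r1,p5) ✓  (r2,p1) ✓  (r2,p2) ✓  (r2,p8) ✓  (r3,p5) ✓  (r3,p6) ✓  (r3,p9) ✓  (r4,p2) ✓  (r4,p3) ✗  (r4,p9) ✓  (r5,p5) ✓  (r5,p8) ✓  (r5,p9) ✓
Counterexamples (restrictor pairs failing the scope): 1.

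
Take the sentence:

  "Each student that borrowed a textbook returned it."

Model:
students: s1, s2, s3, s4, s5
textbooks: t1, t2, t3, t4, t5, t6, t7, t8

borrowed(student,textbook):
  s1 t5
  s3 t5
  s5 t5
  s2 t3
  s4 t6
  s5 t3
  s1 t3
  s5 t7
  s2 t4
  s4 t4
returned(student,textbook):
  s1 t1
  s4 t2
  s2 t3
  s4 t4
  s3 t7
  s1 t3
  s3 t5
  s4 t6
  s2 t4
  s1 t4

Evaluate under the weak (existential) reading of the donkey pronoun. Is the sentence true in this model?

"it" takes "a textbook" as antecedent — a donkey pronoun bound across the clause boundary.
Weak reading: every student s with some borrowed-textbook has at least one borrowed-textbook t such that returned(s,t).
Per student: s1:✓  s2:✓  s3:✓  s4:✓  s5:✗
s5 has no witness among its borrowed-textbooks.

False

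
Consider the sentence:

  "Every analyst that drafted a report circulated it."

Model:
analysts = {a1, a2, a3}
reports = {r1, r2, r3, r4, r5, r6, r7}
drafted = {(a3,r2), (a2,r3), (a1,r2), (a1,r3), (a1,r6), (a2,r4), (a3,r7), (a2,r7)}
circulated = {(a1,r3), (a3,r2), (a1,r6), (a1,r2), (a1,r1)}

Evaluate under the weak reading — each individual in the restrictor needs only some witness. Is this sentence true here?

"it" takes "a report" as antecedent — a donkey pronoun bound across the clause boundary.
Weak reading: every analyst a with some drafted-report has at least one drafted-report r such that circulated(a,r).
Per analyst: a1:✓  a2:✗  a3:✓
a2 has no witness among its drafted-reports.

False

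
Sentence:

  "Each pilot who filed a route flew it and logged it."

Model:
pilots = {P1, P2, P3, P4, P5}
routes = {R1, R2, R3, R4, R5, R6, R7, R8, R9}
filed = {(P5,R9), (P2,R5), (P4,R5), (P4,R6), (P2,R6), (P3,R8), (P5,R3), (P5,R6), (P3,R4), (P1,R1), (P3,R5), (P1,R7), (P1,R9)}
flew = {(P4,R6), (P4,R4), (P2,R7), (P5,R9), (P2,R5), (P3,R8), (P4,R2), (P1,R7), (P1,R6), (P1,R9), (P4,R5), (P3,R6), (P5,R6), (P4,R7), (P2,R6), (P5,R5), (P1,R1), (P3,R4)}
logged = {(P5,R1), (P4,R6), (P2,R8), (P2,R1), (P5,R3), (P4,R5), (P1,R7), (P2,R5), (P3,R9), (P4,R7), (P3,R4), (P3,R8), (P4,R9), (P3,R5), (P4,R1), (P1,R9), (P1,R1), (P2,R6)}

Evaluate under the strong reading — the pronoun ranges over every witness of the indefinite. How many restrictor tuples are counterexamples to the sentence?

4

"it" takes "a route" as antecedent — a donkey pronoun bound across the clause boundary.
Strong reading: for every (p,r) with filed(p,r), flew(p,r) ∧ logged(p,r).
Restrictor pairs: (P1,R1) ✓  (P1,R7) ✓  (P1,R9) ✓  (P2,R5) ✓  (P2,R6) ✓  (P3,R4) ✓  (P3,R5) ✗  (P3,R8) ✓  (P4,R5) ✓  (P4,R6) ✓  (P5,R3) ✗  (P5,R6) ✗  (P5,R9) ✗
Counterexamples (restrictor pairs failing the scope): 4.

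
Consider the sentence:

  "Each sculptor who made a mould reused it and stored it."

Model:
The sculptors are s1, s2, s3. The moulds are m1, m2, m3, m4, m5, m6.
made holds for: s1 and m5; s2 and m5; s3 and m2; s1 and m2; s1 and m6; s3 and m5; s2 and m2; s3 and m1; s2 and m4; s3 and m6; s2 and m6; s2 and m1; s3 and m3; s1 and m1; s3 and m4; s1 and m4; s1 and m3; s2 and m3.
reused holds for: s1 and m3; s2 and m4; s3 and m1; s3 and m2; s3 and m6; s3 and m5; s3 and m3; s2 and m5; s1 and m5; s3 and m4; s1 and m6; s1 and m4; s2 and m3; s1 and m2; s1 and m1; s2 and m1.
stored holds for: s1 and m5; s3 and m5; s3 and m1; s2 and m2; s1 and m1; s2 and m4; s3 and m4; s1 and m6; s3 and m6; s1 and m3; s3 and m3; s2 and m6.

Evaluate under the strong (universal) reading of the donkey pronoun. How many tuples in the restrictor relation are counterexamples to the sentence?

"it" takes "a mould" as antecedent — a donkey pronoun bound across the clause boundary.
Strong reading: for every (s,m) with made(s,m), reused(s,m) ∧ stored(s,m).
Restrictor pairs: (s1,m1) ✓  (s1,m2) ✗  (s1,m3) ✓  (s1,m4) ✗  (s1,m5) ✓  (s1,m6) ✓  (s2,m1) ✗  (s2,m2) ✗  (s2,m3) ✗  (s2,m4) ✓  (s2,m5) ✗  (s2,m6) ✗  (s3,m1) ✓  (s3,m2) ✗  (s3,m3) ✓  (s3,m4) ✓  (s3,m5) ✓  (s3,m6) ✓
Counterexamples (restrictor pairs failing the scope): 8.

8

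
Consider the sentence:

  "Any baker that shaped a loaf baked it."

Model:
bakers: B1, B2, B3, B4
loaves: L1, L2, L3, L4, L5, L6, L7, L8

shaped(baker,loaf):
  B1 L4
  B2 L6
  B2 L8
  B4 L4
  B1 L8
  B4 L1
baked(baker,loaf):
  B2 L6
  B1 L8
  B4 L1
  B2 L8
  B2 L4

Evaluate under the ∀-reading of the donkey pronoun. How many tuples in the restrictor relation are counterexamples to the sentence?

2

"it" takes "a loaf" as antecedent — a donkey pronoun bound across the clause boundary.
Strong reading: for every (b,l) with shaped(b,l), baked(b,l).
Restrictor pairs: (B1,L4) ✗  (B1,L8) ✓  (B2,L6) ✓  (B2,L8) ✓  (B4,L1) ✓  (B4,L4) ✗
Counterexamples (restrictor pairs failing the scope): 2.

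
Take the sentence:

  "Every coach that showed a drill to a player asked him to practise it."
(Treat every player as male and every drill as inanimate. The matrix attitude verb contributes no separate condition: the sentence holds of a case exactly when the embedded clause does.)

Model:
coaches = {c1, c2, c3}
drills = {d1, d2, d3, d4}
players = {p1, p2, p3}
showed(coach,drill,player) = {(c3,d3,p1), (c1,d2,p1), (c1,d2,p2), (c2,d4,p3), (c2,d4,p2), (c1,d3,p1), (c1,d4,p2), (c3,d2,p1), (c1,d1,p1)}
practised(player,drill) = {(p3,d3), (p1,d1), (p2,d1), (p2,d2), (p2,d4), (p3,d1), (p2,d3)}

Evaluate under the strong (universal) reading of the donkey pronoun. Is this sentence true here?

"him" takes "a player" as antecedent and "it" takes "a drill"; both are donkey pronouns co-varying with the restrictor.
Strong reading: for every (c,d,p) with showed(c,d,p), practised(p,d).
Restrictor triples: (c1,d1,p1)→practised(p1,d1) ✓  (c1,d2,p1)→practised(p1,d2) ✗  (c1,d2,p2)→practised(p2,d2) ✓  (c1,d3,p1)→practised(p1,d3) ✗  (c1,d4,p2)→practised(p2,d4) ✓  (c2,d4,p2)→practised(p2,d4) ✓  (c2,d4,p3)→practised(p3,d4) ✗  (c3,d2,p1)→practised(p1,d2) ✗  (c3,d3,p1)→practised(p1,d3) ✗
Counterexample: (c1,d2,p1) — practised(p1,d2) does not hold.

False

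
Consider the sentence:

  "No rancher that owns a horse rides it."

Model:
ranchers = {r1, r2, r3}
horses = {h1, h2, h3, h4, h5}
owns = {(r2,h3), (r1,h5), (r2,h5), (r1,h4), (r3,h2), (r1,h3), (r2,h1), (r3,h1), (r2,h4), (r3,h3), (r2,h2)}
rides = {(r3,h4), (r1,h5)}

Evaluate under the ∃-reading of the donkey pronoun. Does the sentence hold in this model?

"it" takes "a horse" as antecedent — a donkey pronoun bound across the clause boundary.
Truth condition: for no (r,h) with owns(r,h) does rides(r,h) hold.
Restrictor pairs — does the scope hold? (r1,h3):fails  (r1,h4):fails  (r1,h5):holds  (r2,h1):fails  (r2,h2):fails  (r2,h3):fails  (r2,h4):fails  (r2,h5):fails  (r3,h1):fails  (r3,h2):fails  (r3,h3):fails
Scope holds for 1 pair(s), so the sentence is false.

False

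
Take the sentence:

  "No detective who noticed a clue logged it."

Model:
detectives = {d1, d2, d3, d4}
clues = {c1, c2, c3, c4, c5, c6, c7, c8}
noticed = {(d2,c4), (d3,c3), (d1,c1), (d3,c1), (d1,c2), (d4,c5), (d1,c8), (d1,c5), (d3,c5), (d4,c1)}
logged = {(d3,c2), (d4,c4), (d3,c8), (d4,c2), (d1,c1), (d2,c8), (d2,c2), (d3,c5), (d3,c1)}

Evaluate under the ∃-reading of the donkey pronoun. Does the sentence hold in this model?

False

"it" takes "a clue" as antecedent — a donkey pronoun bound across the clause boundary.
Truth condition: for no (d,c) with noticed(d,c) does logged(d,c) hold.
Restrictor pairs — does the scope hold? (d1,c1):holds  (d1,c2):fails  (d1,c5):fails  (d1,c8):fails  (d2,c4):fails  (d3,c1):holds  (d3,c3):fails  (d3,c5):holds  (d4,c1):fails  (d4,c5):fails
Scope holds for 3 pair(s), so the sentence is false.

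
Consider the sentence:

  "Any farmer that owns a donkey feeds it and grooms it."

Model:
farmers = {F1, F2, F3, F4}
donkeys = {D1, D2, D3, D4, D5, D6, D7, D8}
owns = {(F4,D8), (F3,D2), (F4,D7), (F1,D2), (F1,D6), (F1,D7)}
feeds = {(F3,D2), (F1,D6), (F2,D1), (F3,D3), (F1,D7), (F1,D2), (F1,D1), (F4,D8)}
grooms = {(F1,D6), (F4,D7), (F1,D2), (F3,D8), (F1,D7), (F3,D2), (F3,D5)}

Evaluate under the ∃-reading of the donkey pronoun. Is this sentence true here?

False

"it" takes "a donkey" as antecedent — a donkey pronoun bound across the clause boundary.
Weak reading: every farmer f with some owns-donkey has at least one owns-donkey d such that feeds(f,d) ∧ grooms(f,d).
Per farmer: F1:✓  F3:✓  F4:✗
F4 has no witness among its owns-donkeys.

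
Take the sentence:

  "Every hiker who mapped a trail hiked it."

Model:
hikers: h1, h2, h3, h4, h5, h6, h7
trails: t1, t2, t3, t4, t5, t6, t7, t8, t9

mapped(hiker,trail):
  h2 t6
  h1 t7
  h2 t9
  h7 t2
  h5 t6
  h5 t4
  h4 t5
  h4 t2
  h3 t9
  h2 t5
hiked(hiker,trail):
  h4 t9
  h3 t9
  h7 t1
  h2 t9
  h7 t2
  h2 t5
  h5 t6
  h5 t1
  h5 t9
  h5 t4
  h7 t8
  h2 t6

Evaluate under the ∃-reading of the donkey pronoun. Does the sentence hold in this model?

False

"it" takes "a trail" as antecedent — a donkey pronoun bound across the clause boundary.
Weak reading: every hiker h with some mapped-trail has at least one mapped-trail t such that hiked(h,t).
Per hiker: h1:✗  h2:✓  h3:✓  h4:✗  h5:✓  h7:✓
h1 has no witness among its mapped-trails.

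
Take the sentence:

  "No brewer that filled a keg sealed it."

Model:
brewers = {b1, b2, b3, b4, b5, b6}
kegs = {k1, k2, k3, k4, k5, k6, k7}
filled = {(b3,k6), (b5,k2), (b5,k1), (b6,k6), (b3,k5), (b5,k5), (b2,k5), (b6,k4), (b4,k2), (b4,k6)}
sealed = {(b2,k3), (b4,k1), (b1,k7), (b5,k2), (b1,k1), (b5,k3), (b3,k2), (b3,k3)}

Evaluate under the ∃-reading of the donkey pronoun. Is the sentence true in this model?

"it" takes "a keg" as antecedent — a donkey pronoun bound across the clause boundary.
Truth condition: for no (b,k) with filled(b,k) does sealed(b,k) hold.
Restrictor pairs — does the scope hold? (b2,k5):fails  (b3,k5):fails  (b3,k6):fails  (b4,k2):fails  (b4,k6):fails  (b5,k1):fails  (b5,k2):holds  (b5,k5):fails  (b6,k4):fails  (b6,k6):fails
Scope holds for 1 pair(s), so the sentence is false.

False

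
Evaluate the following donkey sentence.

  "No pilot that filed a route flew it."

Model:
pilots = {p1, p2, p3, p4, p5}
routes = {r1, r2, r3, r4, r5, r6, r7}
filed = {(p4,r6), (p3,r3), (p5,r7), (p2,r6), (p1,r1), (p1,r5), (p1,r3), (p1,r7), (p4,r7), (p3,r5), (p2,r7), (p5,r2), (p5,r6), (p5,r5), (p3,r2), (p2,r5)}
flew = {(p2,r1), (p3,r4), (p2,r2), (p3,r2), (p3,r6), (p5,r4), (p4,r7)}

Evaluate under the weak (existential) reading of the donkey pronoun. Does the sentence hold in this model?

"it" takes "a route" as antecedent — a donkey pronoun bound across the clause boundary.
Truth condition: for no (p,r) with filed(p,r) does flew(p,r) hold.
Restrictor pairs — does the scope hold? (p1,r1):fails  (p1,r3):fails  (p1,r5):fails  (p1,r7):fails  (p2,r5):fails  (p2,r6):fails  (p2,r7):fails  (p3,r2):holds  (p3,r3):fails  (p3,r5):fails  (p4,r6):fails  (p4,r7):holds  (p5,r2):fails  (p5,r5):fails  (p5,r6):fails  (p5,r7):fails
Scope holds for 2 pair(s), so the sentence is false.

False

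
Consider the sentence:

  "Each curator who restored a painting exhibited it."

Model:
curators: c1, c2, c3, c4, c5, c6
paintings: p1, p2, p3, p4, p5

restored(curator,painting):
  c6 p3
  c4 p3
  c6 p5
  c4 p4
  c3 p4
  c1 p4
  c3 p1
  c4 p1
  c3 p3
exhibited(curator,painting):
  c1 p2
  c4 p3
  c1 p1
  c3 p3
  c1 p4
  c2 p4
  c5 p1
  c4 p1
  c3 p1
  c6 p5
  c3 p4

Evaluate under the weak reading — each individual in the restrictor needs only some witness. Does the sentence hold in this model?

"it" takes "a painting" as antecedent — a donkey pronoun bound across the clause boundary.
Weak reading: every curator c with some restored-painting has at least one restored-painting p such that exhibited(c,p).
Per curator: c1:✓  c3:✓  c4:✓  c6:✓
Every curator in the restrictor has a witness.

True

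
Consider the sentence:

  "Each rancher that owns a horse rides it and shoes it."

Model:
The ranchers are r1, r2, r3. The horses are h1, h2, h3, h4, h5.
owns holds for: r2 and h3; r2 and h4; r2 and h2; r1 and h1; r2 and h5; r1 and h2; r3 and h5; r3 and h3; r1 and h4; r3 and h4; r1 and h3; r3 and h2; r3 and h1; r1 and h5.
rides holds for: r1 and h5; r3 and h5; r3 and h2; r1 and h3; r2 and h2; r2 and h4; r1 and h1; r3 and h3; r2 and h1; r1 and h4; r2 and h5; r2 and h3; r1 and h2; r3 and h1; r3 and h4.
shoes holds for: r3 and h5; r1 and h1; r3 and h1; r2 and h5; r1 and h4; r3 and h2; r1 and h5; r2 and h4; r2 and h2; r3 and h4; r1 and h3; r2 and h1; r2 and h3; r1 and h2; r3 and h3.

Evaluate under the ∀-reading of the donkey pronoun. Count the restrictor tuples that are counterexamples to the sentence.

0

"it" takes "a horse" as antecedent — a donkey pronoun bound across the clause boundary.
Strong reading: for every (r,h) with owns(r,h), rides(r,h) ∧ shoes(r,h).
Restrictor pairs: (r1,h1) ✓  (r1,h2) ✓  (r1,h3) ✓  (r1,h4) ✓  (r1,h5) ✓  (r2,h2) ✓  (r2,h3) ✓  (r2,h4) ✓  (r2,h5) ✓  (r3,h1) ✓  (r3,h2) ✓  (r3,h3) ✓  (r3,h4) ✓  (r3,h5) ✓
Counterexamples (restrictor pairs failing the scope): 0.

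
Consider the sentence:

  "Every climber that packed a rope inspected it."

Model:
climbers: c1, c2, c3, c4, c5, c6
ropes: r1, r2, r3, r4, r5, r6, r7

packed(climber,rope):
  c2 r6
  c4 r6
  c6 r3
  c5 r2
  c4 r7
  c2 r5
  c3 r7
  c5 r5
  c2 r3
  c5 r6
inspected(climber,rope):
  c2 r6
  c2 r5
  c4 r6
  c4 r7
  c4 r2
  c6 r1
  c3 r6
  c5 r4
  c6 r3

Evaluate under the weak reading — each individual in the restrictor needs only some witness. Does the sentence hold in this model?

"it" takes "a rope" as antecedent — a donkey pronoun bound across the clause boundary.
Weak reading: every climber c with some packed-rope has at least one packed-rope r such that inspected(c,r).
Per climber: c2:✓  c3:✗  c4:✓  c5:✗  c6:✓
c3 has no witness among its packed-ropes.

False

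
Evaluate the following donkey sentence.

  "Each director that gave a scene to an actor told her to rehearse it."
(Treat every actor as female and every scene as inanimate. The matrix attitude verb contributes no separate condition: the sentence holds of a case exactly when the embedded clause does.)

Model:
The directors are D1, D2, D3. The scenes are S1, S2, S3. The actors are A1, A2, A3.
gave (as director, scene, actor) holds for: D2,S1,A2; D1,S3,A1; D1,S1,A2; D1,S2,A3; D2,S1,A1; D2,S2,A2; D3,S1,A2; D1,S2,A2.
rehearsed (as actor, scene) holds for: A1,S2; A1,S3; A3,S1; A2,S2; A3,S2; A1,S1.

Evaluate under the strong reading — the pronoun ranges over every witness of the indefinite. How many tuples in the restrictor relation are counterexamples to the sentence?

3

"her" takes "an actor" as antecedent and "it" takes "a scene"; both are donkey pronouns co-varying with the restrictor.
Strong reading: for every (d,s,a) with gave(d,s,a), rehearsed(a,s).
Restrictor triples: (D1,S1,A2)→rehearsed(A2,S1) ✗  (D1,S2,A2)→rehearsed(A2,S2) ✓  (D1,S2,A3)→rehearsed(A3,S2) ✓  (D1,S3,A1)→rehearsed(A1,S3) ✓  (D2,S1,A1)→rehearsed(A1,S1) ✓  (D2,S1,A2)→rehearsed(A2,S1) ✗  (D2,S2,A2)→rehearsed(A2,S2) ✓  (D3,S1,A2)→rehearsed(A2,S1) ✗
Counterexamples (restrictor triples failing the scope): 3.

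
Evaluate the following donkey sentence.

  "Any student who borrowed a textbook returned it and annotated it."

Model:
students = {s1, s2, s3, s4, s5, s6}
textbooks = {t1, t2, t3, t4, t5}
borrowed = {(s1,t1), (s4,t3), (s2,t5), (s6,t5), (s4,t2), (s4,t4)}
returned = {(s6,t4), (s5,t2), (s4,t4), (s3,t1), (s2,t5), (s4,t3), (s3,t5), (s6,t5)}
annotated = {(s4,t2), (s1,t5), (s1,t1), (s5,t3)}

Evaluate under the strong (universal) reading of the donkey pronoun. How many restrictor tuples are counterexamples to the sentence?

"it" takes "a textbook" as antecedent — a donkey pronoun bound across the clause boundary.
Strong reading: for every (s,t) with borrowed(s,t), returned(s,t) ∧ annotated(s,t).
Restrictor pairs: (s1,t1) ✗  (s2,t5) ✗  (s4,t2) ✗  (s4,t3) ✗  (s4,t4) ✗  (s6,t5) ✗
Counterexamples (restrictor pairs failing the scope): 6.

6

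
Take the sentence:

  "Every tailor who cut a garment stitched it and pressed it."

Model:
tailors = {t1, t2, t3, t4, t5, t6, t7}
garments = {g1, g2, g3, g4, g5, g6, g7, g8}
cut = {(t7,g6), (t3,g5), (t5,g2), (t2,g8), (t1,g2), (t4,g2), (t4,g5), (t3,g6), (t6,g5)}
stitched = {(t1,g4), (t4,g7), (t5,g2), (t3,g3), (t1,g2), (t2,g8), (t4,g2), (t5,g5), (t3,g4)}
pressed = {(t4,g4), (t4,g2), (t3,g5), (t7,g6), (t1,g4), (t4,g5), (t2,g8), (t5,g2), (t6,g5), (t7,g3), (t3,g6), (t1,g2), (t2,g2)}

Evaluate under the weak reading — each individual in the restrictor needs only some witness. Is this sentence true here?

False

"it" takes "a garment" as antecedent — a donkey pronoun bound across the clause boundary.
Weak reading: every tailor t with some cut-garment has at least one cut-garment g such that stitched(t,g) ∧ pressed(t,g).
Per tailor: t1:✓  t2:✓  t3:✗  t4:✓  t5:✓  t6:✗  t7:✗
t3 has no witness among its cut-garments.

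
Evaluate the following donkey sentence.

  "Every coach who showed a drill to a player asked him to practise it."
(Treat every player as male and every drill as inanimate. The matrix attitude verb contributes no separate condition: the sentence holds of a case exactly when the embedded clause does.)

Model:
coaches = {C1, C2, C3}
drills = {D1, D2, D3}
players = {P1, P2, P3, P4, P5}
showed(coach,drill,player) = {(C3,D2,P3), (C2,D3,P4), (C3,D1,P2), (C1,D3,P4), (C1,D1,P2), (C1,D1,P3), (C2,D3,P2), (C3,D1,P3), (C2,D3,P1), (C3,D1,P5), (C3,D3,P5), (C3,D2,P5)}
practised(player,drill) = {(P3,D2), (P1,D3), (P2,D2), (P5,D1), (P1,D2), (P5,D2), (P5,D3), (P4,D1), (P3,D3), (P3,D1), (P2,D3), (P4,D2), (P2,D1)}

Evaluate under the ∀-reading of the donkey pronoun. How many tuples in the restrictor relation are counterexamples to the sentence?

2

"him" takes "a player" as antecedent and "it" takes "a drill"; both are donkey pronouns co-varying with the restrictor.
Strong reading: for every (c,d,p) with showed(c,d,p), practised(p,d).
Restrictor triples: (C1,D1,P2)→practised(P2,D1) ✓  (C1,D1,P3)→practised(P3,D1) ✓  (C1,D3,P4)→practised(P4,D3) ✗  (C2,D3,P1)→practised(P1,D3) ✓  (C2,D3,P2)→practised(P2,D3) ✓  (C2,D3,P4)→practised(P4,D3) ✗  (C3,D1,P2)→practised(P2,D1) ✓  (C3,D1,P3)→practised(P3,D1) ✓  (C3,D1,P5)→practised(P5,D1) ✓  (C3,D2,P3)→practised(P3,D2) ✓  (C3,D2,P5)→practised(P5,D2) ✓  (C3,D3,P5)→practised(P5,D3) ✓
Counterexamples (restrictor triples failing the scope): 2.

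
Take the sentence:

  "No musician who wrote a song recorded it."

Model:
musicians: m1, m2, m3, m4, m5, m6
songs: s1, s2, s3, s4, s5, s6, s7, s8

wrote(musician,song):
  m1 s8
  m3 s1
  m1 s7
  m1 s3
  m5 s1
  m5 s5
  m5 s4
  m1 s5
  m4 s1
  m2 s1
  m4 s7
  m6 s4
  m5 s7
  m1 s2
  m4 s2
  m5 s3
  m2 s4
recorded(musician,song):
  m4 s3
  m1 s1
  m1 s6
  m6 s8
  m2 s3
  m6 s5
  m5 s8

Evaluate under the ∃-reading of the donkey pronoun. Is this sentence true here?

True

"it" takes "a song" as antecedent — a donkey pronoun bound across the clause boundary.
Truth condition: for no (m,s) with wrote(m,s) does recorded(m,s) hold.
Restrictor pairs — does the scope hold? (m1,s2):fails  (m1,s3):fails  (m1,s5):fails  (m1,s7):fails  (m1,s8):fails  (m2,s1):fails  (m2,s4):fails  (m3,s1):fails  (m4,s1):fails  (m4,s2):fails  (m4,s7):fails  (m5,s1):fails  (m5,s3):fails  (m5,s4):fails  (m5,s5):fails  (m5,s7):fails  (m6,s4):fails
Scope holds for no restrictor pair, so the sentence is true.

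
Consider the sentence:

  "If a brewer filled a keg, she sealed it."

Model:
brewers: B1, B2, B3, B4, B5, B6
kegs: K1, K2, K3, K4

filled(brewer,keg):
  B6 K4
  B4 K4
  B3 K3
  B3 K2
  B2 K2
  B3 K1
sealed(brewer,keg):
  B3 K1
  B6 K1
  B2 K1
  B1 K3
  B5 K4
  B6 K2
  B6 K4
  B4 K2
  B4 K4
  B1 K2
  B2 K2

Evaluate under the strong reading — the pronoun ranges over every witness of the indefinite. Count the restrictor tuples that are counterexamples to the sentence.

2

"it" takes "a keg" as antecedent — a donkey pronoun bound across the clause boundary.
Strong reading: for every (b,k) with filled(b,k), sealed(b,k).
Restrictor pairs: (B2,K2) ✓  (B3,K1) ✓  (B3,K2) ✗  (B3,K3) ✗  (B4,K4) ✓  (B6,K4) ✓
Counterexamples (restrictor pairs failing the scope): 2.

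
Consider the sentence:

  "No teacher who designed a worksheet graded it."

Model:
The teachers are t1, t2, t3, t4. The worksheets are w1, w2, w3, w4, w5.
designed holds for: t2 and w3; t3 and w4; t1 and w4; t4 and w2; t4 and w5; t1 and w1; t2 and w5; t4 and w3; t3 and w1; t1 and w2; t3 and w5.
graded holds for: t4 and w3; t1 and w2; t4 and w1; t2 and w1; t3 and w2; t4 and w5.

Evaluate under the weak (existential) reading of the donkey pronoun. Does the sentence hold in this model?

"it" takes "a worksheet" as antecedent — a donkey pronoun bound across the clause boundary.
Truth condition: for no (t,w) with designed(t,w) does graded(t,w) hold.
Restrictor pairs — does the scope hold? (t1,w1):fails  (t1,w2):holds  (t1,w4):fails  (t2,w3):fails  (t2,w5):fails  (t3,w1):fails  (t3,w4):fails  (t3,w5):fails  (t4,w2):fails  (t4,w3):holds  (t4,w5):holds
Scope holds for 3 pair(s), so the sentence is false.

False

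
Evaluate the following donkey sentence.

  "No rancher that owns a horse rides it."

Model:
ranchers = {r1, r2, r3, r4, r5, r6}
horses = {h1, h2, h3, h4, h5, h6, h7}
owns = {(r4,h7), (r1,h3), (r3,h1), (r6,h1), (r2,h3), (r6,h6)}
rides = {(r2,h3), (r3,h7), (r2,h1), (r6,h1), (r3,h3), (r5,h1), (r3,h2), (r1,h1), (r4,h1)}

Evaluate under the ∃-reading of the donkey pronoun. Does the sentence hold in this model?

False

"it" takes "a horse" as antecedent — a donkey pronoun bound across the clause boundary.
Truth condition: for no (r,h) with owns(r,h) does rides(r,h) hold.
Restrictor pairs — does the scope hold? (r1,h3):fails  (r2,h3):holds  (r3,h1):fails  (r4,h7):fails  (r6,h1):holds  (r6,h6):fails
Scope holds for 2 pair(s), so the sentence is false.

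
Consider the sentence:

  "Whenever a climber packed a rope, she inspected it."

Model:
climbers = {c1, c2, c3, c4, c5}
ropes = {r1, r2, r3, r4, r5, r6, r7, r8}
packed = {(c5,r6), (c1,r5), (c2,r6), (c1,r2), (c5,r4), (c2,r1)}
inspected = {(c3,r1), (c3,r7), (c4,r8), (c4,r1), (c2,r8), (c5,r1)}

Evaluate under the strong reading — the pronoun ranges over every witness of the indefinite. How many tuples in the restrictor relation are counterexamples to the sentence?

"it" takes "a rope" as antecedent — a donkey pronoun bound across the clause boundary.
Strong reading: for every (c,r) with packed(c,r), inspected(c,r).
Restrictor pairs: (c1,r2) ✗  (c1,r5) ✗  (c2,r1) ✗  (c2,r6) ✗  (c5,r4) ✗  (c5,r6) ✗
Counterexamples (restrictor pairs failing the scope): 6.

6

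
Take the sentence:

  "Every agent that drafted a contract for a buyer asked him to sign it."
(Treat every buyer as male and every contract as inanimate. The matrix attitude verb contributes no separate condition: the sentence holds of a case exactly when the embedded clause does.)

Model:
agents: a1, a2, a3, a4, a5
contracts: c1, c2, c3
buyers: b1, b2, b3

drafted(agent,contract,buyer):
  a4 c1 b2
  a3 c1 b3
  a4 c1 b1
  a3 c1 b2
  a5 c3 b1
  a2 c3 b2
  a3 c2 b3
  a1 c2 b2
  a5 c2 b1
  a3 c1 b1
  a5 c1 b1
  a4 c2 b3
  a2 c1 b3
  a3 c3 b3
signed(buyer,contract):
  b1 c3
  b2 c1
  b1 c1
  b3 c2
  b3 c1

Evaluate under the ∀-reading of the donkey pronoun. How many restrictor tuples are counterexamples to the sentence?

4

"him" takes "a buyer" as antecedent and "it" takes "a contract"; both are donkey pronouns co-varying with the restrictor.
Strong reading: for every (a,c,b) with drafted(a,c,b), signed(b,c).
Restrictor triples: (a1,c2,b2)→signed(b2,c2) ✗  (a2,c1,b3)→signed(b3,c1) ✓  (a2,c3,b2)→signed(b2,c3) ✗  (a3,c1,b1)→signed(b1,c1) ✓  (a3,c1,b2)→signed(b2,c1) ✓  (a3,c1,b3)→signed(b3,c1) ✓  (a3,c2,b3)→signed(b3,c2) ✓  (a3,c3,b3)→signed(b3,c3) ✗  (a4,c1,b1)→signed(b1,c1) ✓  (a4,c1,b2)→signed(b2,c1) ✓  (a4,c2,b3)→signed(b3,c2) ✓  (a5,c1,b1)→signed(b1,c1) ✓  (a5,c2,b1)→signed(b1,c2) ✗  (a5,c3,b1)→signed(b1,c3) ✓
Counterexamples (restrictor triples failing the scope): 4.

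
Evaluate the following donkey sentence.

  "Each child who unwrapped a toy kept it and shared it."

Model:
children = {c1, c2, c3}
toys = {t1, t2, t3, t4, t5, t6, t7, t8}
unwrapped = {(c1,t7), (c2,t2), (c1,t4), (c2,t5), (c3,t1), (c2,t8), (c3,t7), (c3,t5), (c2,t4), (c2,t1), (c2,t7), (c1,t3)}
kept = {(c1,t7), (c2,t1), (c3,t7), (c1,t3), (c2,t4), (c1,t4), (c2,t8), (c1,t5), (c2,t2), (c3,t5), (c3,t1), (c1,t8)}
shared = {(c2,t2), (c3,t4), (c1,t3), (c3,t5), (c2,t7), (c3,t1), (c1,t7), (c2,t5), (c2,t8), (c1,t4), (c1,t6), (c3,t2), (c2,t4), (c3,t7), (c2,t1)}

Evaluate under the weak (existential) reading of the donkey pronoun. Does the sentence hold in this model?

True

"it" takes "a toy" as antecedent — a donkey pronoun bound across the clause boundary.
Weak reading: every child c with some unwrapped-toy has at least one unwrapped-toy t such that kept(c,t) ∧ shared(c,t).
Per child: c1:✓  c2:✓  c3:✓
Every child in the restrictor has a witness.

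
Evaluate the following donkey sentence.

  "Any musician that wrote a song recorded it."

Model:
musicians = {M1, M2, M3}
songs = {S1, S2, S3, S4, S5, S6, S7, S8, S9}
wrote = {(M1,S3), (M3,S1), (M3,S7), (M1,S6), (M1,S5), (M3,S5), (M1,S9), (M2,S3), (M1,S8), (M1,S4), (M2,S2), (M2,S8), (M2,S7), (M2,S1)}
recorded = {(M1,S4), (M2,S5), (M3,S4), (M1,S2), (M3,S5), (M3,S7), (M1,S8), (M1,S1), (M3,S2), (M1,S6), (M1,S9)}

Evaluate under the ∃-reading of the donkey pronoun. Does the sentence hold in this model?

"it" takes "a song" as antecedent — a donkey pronoun bound across the clause boundary.
Weak reading: every musician m with some wrote-song has at least one wrote-song s such that recorded(m,s).
Per musician: M1:✓  M2:✗  M3:✓
M2 has no witness among its wrote-songs.

False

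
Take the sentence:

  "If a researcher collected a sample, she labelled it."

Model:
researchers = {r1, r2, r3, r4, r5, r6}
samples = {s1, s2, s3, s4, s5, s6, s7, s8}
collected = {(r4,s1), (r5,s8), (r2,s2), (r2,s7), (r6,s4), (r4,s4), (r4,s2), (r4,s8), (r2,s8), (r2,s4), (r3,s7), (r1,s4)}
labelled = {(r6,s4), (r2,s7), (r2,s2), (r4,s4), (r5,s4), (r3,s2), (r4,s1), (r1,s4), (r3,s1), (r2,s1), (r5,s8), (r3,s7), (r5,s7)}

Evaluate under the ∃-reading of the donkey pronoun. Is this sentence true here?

"it" takes "a sample" as antecedent — a donkey pronoun bound across the clause boundary.
Weak reading: every researcher r with some collected-sample has at least one collected-sample s such that labelled(r,s).
Per researcher: r1:✓  r2:✓  r3:✓  r4:✓  r5:✓  r6:✓
Every researcher in the restrictor has a witness.

True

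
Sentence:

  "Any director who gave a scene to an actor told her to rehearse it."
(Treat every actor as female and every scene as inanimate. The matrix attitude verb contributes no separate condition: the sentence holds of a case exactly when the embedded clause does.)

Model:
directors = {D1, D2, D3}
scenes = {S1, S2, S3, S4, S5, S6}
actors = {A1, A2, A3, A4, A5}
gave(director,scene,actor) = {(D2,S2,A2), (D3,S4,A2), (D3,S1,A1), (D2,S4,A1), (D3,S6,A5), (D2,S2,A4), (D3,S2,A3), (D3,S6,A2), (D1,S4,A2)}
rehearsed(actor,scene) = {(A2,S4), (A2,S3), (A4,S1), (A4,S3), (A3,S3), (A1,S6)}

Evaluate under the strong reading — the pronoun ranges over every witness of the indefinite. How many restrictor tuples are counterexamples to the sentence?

"her" takes "an actor" as antecedent and "it" takes "a scene"; both are donkey pronouns co-varying with the restrictor.
Strong reading: for every (d,s,a) with gave(d,s,a), rehearsed(a,s).
Restrictor triples: (D1,S4,A2)→rehearsed(A2,S4) ✓  (D2,S2,A2)→rehearsed(A2,S2) ✗  (D2,S2,A4)→rehearsed(A4,S2) ✗  (D2,S4,A1)→rehearsed(A1,S4) ✗  (D3,S1,A1)→rehearsed(A1,S1) ✗  (D3,S2,A3)→rehearsed(A3,S2) ✗  (D3,S4,A2)→rehearsed(A2,S4) ✓  (D3,S6,A2)→rehearsed(A2,S6) ✗  (D3,S6,A5)→rehearsed(A5,S6) ✗
Counterexamples (restrictor triples failing the scope): 7.

7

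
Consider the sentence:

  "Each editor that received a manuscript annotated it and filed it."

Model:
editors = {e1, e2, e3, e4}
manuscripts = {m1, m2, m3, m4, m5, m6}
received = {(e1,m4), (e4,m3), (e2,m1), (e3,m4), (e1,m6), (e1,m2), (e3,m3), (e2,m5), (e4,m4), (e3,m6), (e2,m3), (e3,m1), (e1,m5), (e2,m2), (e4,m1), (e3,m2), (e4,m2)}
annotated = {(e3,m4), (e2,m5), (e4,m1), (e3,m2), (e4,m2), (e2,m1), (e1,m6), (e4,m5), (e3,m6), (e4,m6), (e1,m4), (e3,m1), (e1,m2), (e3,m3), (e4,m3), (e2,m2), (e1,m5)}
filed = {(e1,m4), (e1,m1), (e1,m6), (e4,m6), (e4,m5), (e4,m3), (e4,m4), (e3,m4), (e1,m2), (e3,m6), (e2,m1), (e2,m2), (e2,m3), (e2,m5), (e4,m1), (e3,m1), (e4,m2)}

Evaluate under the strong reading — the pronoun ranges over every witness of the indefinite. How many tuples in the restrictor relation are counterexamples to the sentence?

5

"it" takes "a manuscript" as antecedent — a donkey pronoun bound across the clause boundary.
Strong reading: for every (e,m) with received(e,m), annotated(e,m) ∧ filed(e,m).
Restrictor pairs: (e1,m2) ✓  (e1,m4) ✓  (e1,m5) ✗  (e1,m6) ✓  (e2,m1) ✓  (e2,m2) ✓  (e2,m3) ✗  (e2,m5) ✓  (e3,m1) ✓  (e3,m2) ✗  (e3,m3) ✗  (e3,m4) ✓  (e3,m6) ✓  (e4,m1) ✓  (e4,m2) ✓  (e4,m3) ✓  (e4,m4) ✗
Counterexamples (restrictor pairs failing the scope): 5.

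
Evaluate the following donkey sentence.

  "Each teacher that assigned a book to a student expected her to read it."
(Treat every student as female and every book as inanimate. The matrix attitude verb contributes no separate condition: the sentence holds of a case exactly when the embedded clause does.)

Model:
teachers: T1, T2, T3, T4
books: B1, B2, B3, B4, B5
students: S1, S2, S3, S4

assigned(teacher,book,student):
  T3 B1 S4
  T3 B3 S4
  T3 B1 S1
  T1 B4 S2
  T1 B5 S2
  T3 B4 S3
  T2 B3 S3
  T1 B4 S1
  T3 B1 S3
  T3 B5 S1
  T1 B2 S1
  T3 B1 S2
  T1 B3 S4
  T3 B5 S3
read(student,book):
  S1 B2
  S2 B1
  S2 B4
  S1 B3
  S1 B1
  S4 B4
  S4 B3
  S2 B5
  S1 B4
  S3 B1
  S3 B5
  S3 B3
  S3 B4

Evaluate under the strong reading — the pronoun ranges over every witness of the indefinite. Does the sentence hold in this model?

False

"her" takes "a student" as antecedent and "it" takes "a book"; both are donkey pronouns co-varying with the restrictor.
Strong reading: for every (t,b,s) with assigned(t,b,s), read(s,b).
Restrictor triples: (T1,B2,S1)→read(S1,B2) ✓  (T1,B3,S4)→read(S4,B3) ✓  (T1,B4,S1)→read(S1,B4) ✓  (T1,B4,S2)→read(S2,B4) ✓  (T1,B5,S2)→read(S2,B5) ✓  (T2,B3,S3)→read(S3,B3) ✓  (T3,B1,S1)→read(S1,B1) ✓  (T3,B1,S2)→read(S2,B1) ✓  (T3,B1,S3)→read(S3,B1) ✓  (T3,B1,S4)→read(S4,B1) ✗  (T3,B3,S4)→read(S4,B3) ✓  (T3,B4,S3)→read(S3,B4) ✓  (T3,B5,S1)→read(S1,B5) ✗  (T3,B5,S3)→read(S3,B5) ✓
Counterexample: (T3,B1,S4) — read(S4,B1) does not hold.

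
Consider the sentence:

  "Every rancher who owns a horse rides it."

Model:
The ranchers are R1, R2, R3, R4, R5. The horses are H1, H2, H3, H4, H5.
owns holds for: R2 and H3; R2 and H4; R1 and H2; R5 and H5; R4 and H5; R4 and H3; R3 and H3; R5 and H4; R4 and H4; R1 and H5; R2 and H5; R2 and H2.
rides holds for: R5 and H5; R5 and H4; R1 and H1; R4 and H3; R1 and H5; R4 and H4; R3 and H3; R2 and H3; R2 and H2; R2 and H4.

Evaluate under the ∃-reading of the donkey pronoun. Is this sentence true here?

True

"it" takes "a horse" as antecedent — a donkey pronoun bound across the clause boundary.
Weak reading: every rancher r with some owns-horse has at least one owns-horse h such that rides(r,h).
Per rancher: R1:✓  R2:✓  R3:✓  R4:✓  R5:✓
Every rancher in the restrictor has a witness.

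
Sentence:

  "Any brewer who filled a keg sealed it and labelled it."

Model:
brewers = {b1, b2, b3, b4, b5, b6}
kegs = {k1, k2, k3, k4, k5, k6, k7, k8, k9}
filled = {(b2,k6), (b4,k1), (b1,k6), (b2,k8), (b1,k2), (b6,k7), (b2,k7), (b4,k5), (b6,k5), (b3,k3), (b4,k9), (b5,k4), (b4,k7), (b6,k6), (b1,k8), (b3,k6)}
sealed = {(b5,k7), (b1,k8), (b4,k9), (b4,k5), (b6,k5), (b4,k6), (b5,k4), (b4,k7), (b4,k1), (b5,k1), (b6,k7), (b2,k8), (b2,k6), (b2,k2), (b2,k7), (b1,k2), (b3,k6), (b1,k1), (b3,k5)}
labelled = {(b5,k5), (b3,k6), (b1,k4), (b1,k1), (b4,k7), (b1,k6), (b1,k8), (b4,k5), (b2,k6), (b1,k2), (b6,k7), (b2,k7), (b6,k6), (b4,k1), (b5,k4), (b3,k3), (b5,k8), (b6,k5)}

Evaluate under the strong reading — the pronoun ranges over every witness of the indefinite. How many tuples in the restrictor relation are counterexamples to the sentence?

5

"it" takes "a keg" as antecedent — a donkey pronoun bound across the clause boundary.
Strong reading: for every (b,k) with filled(b,k), sealed(b,k) ∧ labelled(b,k).
Restrictor pairs: (b1,k2) ✓  (b1,k6) ✗  (b1,k8) ✓  (b2,k6) ✓  (b2,k7) ✓  (b2,k8) ✗  (b3,k3) ✗  (b3,k6) ✓  (b4,k1) ✓  (b4,k5) ✓  (b4,k7) ✓  (b4,k9) ✗  (b5,k4) ✓  (b6,k5) ✓  (b6,k6) ✗  (b6,k7) ✓
Counterexamples (restrictor pairs failing the scope): 5.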